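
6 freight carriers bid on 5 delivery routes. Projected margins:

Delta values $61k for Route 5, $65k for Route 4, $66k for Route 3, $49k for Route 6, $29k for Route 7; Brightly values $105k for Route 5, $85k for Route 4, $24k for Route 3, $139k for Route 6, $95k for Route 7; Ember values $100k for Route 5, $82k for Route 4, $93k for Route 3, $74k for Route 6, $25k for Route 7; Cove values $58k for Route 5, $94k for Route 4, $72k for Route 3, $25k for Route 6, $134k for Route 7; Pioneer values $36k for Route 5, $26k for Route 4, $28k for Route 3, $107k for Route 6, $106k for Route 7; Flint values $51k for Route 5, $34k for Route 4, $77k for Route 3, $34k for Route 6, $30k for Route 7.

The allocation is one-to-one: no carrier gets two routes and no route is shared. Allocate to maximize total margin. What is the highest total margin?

Maximum total: $516k

Treat this as an assignment problem: match each carrier to one route.
Optimal: Ember→Route 5 ($100k), Cove→Route 4 ($94k), Flint→Route 3 ($77k), Brightly→Route 6 ($139k), Pioneer→Route 7 ($106k) — total 100+94+77+139+106 = $516k.
Swapping Pioneer↔Ember (Pioneer→Route 5 $36k, Ember→Route 7 $25k) loses 145.
No other one-to-one assignment exceeds $516k.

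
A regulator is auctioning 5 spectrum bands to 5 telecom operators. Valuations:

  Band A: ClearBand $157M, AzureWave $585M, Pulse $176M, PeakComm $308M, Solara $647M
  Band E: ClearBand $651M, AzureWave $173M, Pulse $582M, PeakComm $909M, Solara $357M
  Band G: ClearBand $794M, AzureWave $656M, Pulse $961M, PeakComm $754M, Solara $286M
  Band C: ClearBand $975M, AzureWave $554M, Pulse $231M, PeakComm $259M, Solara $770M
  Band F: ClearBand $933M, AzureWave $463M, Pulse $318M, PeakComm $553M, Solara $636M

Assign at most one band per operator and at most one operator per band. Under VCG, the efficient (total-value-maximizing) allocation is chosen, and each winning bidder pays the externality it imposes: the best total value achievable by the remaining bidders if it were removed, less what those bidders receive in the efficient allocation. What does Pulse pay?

Efficient allocation: ClearBand→Band F ($933M), AzureWave→Band A ($585M), Pulse→Band G ($961M), PeakComm→Band E ($909M), Solara→Band C ($770M); total welfare W = $4158M.
Pulse receives Band G at value $961M, so the others get W − 961 = $3197M.
Without Pulse: best allocation of the remaining 4 bidders over all 5 bands is ClearBand→Band F ($933M), AzureWave→Band G ($656M), PeakComm→Band E ($909M), Solara→Band C ($770M), total $3268M.
VCG payment = (others' best without Pulse) − (others' welfare with Pulse) = 3268 − 3197 = $71M.

Pulse pays $71M.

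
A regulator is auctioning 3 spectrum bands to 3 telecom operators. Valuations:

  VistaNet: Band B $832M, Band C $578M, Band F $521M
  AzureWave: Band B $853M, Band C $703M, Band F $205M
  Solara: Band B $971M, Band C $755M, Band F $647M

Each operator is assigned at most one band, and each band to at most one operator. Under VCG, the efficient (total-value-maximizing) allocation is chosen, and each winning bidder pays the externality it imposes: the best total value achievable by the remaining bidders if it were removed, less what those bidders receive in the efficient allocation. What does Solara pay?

Solara pays $311M.

Efficient allocation: VistaNet→Band F ($521M), AzureWave→Band C ($703M), Solara→Band B ($971M); total welfare W = $2195M.
Solara receives Band B at value $971M, so the others get W − 971 = $1224M.
Without Solara: best allocation of the remaining 2 bidders over all 3 bands is VistaNet→Band B ($832M), AzureWave→Band C ($703M), total $1535M.
VCG payment = (others' best without Solara) − (others' welfare with Solara) = 1535 − 1224 = $311M.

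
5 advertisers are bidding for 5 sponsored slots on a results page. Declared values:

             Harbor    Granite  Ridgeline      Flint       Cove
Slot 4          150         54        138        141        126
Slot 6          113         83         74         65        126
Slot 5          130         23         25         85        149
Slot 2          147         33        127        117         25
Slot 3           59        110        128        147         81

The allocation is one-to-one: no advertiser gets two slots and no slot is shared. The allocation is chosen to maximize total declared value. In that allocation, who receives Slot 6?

Granite receives Slot 6.

Optimal: Harbor→Slot 2 ($147), Granite→Slot 6 ($83), Ridgeline→Slot 4 ($138), Flint→Slot 3 ($147), Cove→Slot 5 ($149) — total 147+83+138+147+149 = $664.
Max-entry greedy (repeatedly take the single best remaining cell) gives $656, worse by 8.
Next-best assignment: Harbor→Slot 4, Granite→Slot 6, Ridgeline→Slot 2, Flint→Slot 3, Cove→Slot 5 = $656.
Swapping Harbor↔Granite (Harbor→Slot 6 $113, Granite→Slot 2 $33) loses 84.
Every other assignment is strictly worse.
Granite's own top slot is Slot 3 ($110), but forcing Granite→Slot 3 and reassigning the rest optimally gives only $640 — worse by 24.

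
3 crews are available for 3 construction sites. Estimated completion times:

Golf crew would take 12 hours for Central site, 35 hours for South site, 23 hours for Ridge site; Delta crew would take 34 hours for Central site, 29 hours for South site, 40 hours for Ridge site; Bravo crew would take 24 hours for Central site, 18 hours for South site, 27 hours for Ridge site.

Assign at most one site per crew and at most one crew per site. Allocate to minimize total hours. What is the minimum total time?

Min total: 68 hours

Optimal: Golf crew→Central site (12 hours), Delta crew→South site (29 hours), Bravo crew→Ridge site (27 hours) — total 12+29+27 = 68 hours.
Next-best assignment: Golf crew→Central site, Delta crew→Ridge site, Bravo crew→South site = 70 hours.
Checked against all permutations: 68 hours is optimal.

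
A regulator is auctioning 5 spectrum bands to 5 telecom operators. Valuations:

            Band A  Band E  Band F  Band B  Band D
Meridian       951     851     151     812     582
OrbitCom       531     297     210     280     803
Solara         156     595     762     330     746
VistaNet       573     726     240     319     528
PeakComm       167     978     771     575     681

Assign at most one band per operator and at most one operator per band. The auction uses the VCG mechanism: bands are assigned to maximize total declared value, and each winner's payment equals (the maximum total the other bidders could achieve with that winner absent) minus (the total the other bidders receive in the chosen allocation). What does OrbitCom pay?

Efficient allocation: Meridian→Band B ($812M), OrbitCom→Band D ($803M), Solara→Band F ($762M), VistaNet→Band A ($573M), PeakComm→Band E ($978M); total welfare W = $3928M.
OrbitCom receives Band D at value $803M, so the others get W − 803 = $3125M.
Without OrbitCom: best allocation of the remaining 4 bidders over all 5 bands is Meridian→Band A ($951M), Solara→Band F ($762M), VistaNet→Band D ($528M), PeakComm→Band E ($978M), total $3219M.
VCG payment = (others' best without OrbitCom) − (others' welfare with OrbitCom) = 3219 − 3125 = $94M.

OrbitCom pays $94M.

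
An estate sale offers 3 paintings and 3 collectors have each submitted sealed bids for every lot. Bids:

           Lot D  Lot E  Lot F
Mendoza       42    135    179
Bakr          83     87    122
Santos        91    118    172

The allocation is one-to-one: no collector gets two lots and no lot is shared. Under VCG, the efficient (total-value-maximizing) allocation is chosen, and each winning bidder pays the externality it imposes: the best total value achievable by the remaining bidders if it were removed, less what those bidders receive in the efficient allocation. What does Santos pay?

Santos pays $48.

Efficient allocation: Mendoza→Lot E ($135), Bakr→Lot D ($83), Santos→Lot F ($172); total welfare W = $390.
Santos receives Lot F at value $172, so the others get W − 172 = $218.
Without Santos: best allocation of the remaining 2 bidders over all 3 lots is Mendoza→Lot F ($179), Bakr→Lot E ($87), total $266.
VCG payment = (others' best without Santos) − (others' welfare with Santos) = 266 − 218 = $48.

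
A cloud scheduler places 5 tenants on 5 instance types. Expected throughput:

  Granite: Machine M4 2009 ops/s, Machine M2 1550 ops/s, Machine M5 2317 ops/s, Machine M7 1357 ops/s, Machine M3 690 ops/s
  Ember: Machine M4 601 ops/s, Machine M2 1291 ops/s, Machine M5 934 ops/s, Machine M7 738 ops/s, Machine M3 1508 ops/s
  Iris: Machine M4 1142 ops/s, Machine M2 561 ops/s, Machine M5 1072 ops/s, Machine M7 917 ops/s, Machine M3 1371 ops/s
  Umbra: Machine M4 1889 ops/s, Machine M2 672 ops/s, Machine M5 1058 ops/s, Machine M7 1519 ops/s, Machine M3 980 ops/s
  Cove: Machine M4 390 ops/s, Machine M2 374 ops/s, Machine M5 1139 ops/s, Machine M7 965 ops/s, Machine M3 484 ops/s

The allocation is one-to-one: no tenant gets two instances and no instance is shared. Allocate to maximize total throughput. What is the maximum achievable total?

Optimal: Granite→Machine M5 (2317 ops/s), Ember→Machine M2 (1291 ops/s), Iris→Machine M3 (1371 ops/s), Umbra→Machine M4 (1889 ops/s), Cove→Machine M7 (965 ops/s) — total 2317+1291+1371+1889+965 = 7833 ops/s.
Row-greedy (each tenant in turn takes its best remaining instance) gives 6860 ops/s, worse by 973.
No other one-to-one assignment exceeds 7833 ops/s.

Max total: 7833 ops/s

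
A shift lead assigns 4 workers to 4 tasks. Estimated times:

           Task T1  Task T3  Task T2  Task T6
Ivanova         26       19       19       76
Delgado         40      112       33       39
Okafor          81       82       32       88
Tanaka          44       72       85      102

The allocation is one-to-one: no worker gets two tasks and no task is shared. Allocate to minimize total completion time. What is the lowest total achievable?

Minimum total: 134 min

Optimal: Ivanova→Task T3 (19 min), Delgado→Task T6 (39 min), Okafor→Task T2 (32 min), Tanaka→Task T1 (44 min) — total 19+39+32+44 = 134 min.
Column-greedy (each task in turn goes to its cheapest remaining worker) gives 169 min, worse by 35.
Next-best assignment: Ivanova→Task T1, Delgado→Task T6, Okafor→Task T2, Tanaka→Task T3 = 169 min.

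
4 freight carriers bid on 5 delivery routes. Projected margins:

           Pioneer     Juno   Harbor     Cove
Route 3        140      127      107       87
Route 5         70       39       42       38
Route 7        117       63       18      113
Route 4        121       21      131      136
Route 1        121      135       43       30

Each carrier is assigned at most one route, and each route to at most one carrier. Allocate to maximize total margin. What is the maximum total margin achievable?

Max total: $519k

Treat this as an assignment problem: match each carrier to one route.
Optimal: Pioneer→Route 3 ($140k), Juno→Route 1 ($135k), Harbor→Route 4 ($131k), Cove→Route 7 ($113k) — total 140+135+131+113 = $519k.
Column-greedy (each route in turn goes to its best remaining carrier) gives $316k, worse by 203.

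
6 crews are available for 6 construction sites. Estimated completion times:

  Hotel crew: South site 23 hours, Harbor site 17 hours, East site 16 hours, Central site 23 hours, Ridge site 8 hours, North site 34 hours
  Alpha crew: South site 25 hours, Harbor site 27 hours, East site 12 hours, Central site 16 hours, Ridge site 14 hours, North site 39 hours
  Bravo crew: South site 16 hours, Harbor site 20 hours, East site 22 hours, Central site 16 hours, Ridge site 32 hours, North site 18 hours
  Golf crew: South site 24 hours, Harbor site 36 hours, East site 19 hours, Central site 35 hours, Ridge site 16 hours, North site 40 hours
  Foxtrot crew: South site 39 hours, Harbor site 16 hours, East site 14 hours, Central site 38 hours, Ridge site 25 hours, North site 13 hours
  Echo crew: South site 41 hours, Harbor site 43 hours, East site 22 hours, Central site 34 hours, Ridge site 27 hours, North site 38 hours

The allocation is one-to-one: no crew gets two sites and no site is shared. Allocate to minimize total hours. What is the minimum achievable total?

Optimal: Hotel crew→Harbor site (17 hours), Alpha crew→Central site (16 hours), Bravo crew→South site (16 hours), Golf crew→Ridge site (16 hours), Foxtrot crew→North site (13 hours), Echo crew→East site (22 hours) — total 17+16+16+16+13+22 = 100 hours.
Min-entry greedy (repeatedly take the single cheapest remaining cell) gives 119 hours, worse by 19.
Next-best assignment: Hotel crew→Ridge site, Alpha crew→Central site, Bravo crew→Harbor site, Golf crew→South site, Foxtrot crew→North site, Echo crew→East site = 103 hours.
Swapping Alpha crew↔Bravo crew (Alpha crew→South site 25 hours, Bravo crew→Central site 16 hours) adds 9.
Every other assignment is strictly worse.

Minimum total: 100 hours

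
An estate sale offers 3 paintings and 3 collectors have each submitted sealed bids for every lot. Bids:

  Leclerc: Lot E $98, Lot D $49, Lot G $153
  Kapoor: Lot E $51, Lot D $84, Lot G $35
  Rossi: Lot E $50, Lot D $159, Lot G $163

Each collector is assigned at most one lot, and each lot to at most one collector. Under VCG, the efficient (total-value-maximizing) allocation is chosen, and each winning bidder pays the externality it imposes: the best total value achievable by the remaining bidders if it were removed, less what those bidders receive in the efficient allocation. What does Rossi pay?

Rossi pays $33.

Efficient allocation: Leclerc→Lot G ($153), Kapoor→Lot E ($51), Rossi→Lot D ($159); total welfare W = $363.
Rossi receives Lot D at value $159, so the others get W − 159 = $204.
Without Rossi: best allocation of the remaining 2 bidders over all 3 lots is Leclerc→Lot G ($153), Kapoor→Lot D ($84), total $237.
VCG payment = (others' best without Rossi) − (others' welfare with Rossi) = 237 − 204 = $33.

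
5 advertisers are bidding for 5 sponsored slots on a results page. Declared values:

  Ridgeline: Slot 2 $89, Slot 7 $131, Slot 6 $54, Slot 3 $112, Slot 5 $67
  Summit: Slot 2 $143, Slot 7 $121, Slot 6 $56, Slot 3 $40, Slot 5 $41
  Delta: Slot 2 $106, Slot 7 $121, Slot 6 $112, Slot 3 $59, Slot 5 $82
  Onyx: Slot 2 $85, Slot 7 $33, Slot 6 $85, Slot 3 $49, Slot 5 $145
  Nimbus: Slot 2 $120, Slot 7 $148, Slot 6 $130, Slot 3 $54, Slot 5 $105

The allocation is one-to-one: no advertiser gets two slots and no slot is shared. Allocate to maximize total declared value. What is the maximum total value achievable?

Maximum total: $660

Optimal: Ridgeline→Slot 3 ($112), Summit→Slot 2 ($143), Delta→Slot 6 ($112), Onyx→Slot 5 ($145), Nimbus→Slot 7 ($148) — total 112+143+112+145+148 = $660.
Row-greedy (each advertiser in turn takes its best remaining slot) gives $585, worse by 75.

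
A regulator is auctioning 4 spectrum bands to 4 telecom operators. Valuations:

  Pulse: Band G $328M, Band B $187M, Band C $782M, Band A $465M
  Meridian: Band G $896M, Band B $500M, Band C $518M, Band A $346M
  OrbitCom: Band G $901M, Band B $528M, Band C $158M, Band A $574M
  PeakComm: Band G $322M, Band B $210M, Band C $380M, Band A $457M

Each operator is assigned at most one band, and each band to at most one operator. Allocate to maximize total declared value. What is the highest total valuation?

This is the linear assignment problem.
Optimal: Pulse→Band C ($782M), Meridian→Band G ($896M), OrbitCom→Band B ($528M), PeakComm→Band A ($457M) — total 782+896+528+457 = $2663M.
Column-greedy (each band in turn goes to its best remaining operator) gives $2640M, worse by 23.
Swapping OrbitCom↔Meridian (OrbitCom→Band G $901M, Meridian→Band B $500M) loses 23.
Checked against all permutations: $2663M is optimal.

Maximum total: $2663M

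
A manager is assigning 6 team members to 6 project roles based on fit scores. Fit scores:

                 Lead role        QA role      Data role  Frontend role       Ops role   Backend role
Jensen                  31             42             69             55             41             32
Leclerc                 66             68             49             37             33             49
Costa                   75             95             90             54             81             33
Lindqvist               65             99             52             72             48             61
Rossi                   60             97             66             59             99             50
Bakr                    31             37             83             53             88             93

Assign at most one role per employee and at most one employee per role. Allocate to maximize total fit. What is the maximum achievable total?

Optimal: Jensen→Frontend role (55 pts), Leclerc→Lead role (66 pts), Costa→Data role (90 pts), Lindqvist→QA role (99 pts), Rossi→Ops role (99 pts), Bakr→Backend role (93 pts) — total 55+66+90+99+99+93 = 502 pts.
Row-greedy (each employee in turn takes its best remaining role) gives 443 pts, worse by 59.
Next-best assignment: Jensen→Data role, Leclerc→Lead role, Costa→QA role, Lindqvist→Frontend role, Rossi→Ops role, Bakr→Backend role = 494 pts.

Max total: 502 pts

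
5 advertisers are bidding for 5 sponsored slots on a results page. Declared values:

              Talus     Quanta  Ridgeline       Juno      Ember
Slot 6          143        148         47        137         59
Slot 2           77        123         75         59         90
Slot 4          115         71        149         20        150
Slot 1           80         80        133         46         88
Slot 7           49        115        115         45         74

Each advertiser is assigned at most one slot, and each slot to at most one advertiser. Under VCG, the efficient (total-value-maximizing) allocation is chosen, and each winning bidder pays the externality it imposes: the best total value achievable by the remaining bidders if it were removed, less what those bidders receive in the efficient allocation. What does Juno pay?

Efficient allocation: Talus→Slot 2 ($77), Quanta→Slot 7 ($115), Ridgeline→Slot 1 ($133), Juno→Slot 6 ($137), Ember→Slot 4 ($150); total welfare W = $612.
Juno receives Slot 6 at value $137, so the others get W − 137 = $475.
Without Juno: best allocation of the remaining 4 bidders over all 5 slots is Talus→Slot 6 ($143), Quanta→Slot 2 ($123), Ridgeline→Slot 1 ($133), Ember→Slot 4 ($150), total $549.
VCG payment = (others' best without Juno) − (others' welfare with Juno) = 549 − 475 = $74.

Juno pays $74.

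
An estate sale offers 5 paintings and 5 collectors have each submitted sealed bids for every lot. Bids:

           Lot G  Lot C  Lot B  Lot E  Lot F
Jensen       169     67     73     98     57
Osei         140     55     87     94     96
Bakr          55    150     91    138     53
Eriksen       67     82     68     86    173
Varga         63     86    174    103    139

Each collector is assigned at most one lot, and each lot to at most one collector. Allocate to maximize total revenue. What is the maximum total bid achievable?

Optimal: Jensen→Lot G ($169), Osei→Lot E ($94), Bakr→Lot C ($150), Eriksen→Lot F ($173), Varga→Lot B ($174) — total 169+94+150+173+174 = $760.
Row-greedy (each collector in turn takes its best remaining lot) gives $675, worse by 85.
Every other assignment is strictly worse.

Maximum total: $760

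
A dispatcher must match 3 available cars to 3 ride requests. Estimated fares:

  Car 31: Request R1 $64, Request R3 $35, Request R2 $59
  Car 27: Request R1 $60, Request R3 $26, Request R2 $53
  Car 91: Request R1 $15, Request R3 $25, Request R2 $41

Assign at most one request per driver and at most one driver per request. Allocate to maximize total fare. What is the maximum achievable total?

This is the linear assignment problem.
Optimal: Car 31→Request R2 ($59), Car 27→Request R1 ($60), Car 91→Request R3 ($25) — total 59+60+25 = $144.
Max-entry greedy (repeatedly take the single best remaining cell) gives $142, worse by 2.

Max total: $144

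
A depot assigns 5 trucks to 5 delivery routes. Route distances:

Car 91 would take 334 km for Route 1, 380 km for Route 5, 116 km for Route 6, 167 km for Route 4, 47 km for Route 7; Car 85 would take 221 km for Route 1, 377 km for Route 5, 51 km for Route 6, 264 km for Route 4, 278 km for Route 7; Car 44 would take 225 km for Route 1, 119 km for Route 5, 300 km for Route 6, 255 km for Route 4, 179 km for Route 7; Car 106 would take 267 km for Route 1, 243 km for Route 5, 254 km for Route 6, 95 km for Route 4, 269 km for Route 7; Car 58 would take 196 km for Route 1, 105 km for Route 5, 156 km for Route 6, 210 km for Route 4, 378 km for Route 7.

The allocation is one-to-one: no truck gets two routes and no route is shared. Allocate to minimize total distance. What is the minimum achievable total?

Optimal: Car 91→Route 7 (47 km), Car 85→Route 6 (51 km), Car 44→Route 5 (119 km), Car 106→Route 4 (95 km), Car 58→Route 1 (196 km) — total 47+51+119+95+196 = 508 km.
Min-entry greedy (repeatedly take the single cheapest remaining cell) gives 523 km, worse by 15.
Swapping Car 91↔Car 58 (Car 91→Route 1 334 km, Car 58→Route 7 378 km) adds 469.

Minimum total: 508 km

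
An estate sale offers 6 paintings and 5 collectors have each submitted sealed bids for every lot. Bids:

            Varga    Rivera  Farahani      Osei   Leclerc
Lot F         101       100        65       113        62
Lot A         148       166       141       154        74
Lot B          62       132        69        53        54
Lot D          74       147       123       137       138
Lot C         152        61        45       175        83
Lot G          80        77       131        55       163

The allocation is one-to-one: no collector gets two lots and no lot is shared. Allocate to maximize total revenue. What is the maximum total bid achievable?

Max total: $741

Optimal: Varga→Lot A ($148), Rivera→Lot B ($132), Farahani→Lot D ($123), Osei→Lot C ($175), Leclerc→Lot G ($163) — total 148+132+123+175+163 = $741.
Column-greedy (each lot in turn goes to its best remaining collector) gives $638, worse by 103.
Next-best assignment: Varga→Lot F, Rivera→Lot A, Farahani→Lot D, Osei→Lot C, Leclerc→Lot G = $728.
Every other assignment is strictly worse.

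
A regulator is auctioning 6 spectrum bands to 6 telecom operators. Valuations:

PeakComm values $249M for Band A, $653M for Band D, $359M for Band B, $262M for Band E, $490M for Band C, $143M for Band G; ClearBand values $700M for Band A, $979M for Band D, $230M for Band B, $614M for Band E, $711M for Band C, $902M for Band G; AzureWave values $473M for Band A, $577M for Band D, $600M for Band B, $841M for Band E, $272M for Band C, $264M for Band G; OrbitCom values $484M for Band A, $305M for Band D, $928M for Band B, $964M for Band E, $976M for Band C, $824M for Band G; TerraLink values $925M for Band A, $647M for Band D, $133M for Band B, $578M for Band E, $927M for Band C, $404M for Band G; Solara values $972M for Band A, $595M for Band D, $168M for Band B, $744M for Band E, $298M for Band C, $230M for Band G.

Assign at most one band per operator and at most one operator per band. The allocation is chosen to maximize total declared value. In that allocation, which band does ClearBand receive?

ClearBand receives Band G.

Optimal: PeakComm→Band D ($653M), ClearBand→Band G ($902M), AzureWave→Band E ($841M), OrbitCom→Band B ($928M), TerraLink→Band C ($927M), Solara→Band A ($972M) — total 653+902+841+928+927+972 = $5223M.
Column-greedy (each band in turn goes to its best remaining operator) gives $4790M, worse by 433.
Next-best assignment: PeakComm→Band D, ClearBand→Band G, AzureWave→Band B, OrbitCom→Band E, TerraLink→Band C, Solara→Band A = $5018M.
ClearBand's own top band is Band D ($979M), but forcing ClearBand→Band D and reassigning the rest optimally gives only $4902M — worse by 321.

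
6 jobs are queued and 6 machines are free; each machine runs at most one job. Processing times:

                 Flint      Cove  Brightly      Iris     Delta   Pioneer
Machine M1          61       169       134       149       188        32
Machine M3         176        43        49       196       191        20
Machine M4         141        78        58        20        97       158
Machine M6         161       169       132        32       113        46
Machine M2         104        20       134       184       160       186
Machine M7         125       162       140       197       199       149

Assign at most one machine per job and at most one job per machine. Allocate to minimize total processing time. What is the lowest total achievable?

Optimal: Flint→Machine M7 (125 min), Cove→Machine M2 (20 min), Brightly→Machine M3 (49 min), Iris→Machine M6 (32 min), Delta→Machine M4 (97 min), Pioneer→Machine M1 (32 min) — total 125+20+49+32+97+32 = 355 min.
Row-greedy (each job in turn takes its cheapest remaining machine) gives 412 min, worse by 57.
Checked against all permutations: 355 min is optimal.

Minimum total: 355 min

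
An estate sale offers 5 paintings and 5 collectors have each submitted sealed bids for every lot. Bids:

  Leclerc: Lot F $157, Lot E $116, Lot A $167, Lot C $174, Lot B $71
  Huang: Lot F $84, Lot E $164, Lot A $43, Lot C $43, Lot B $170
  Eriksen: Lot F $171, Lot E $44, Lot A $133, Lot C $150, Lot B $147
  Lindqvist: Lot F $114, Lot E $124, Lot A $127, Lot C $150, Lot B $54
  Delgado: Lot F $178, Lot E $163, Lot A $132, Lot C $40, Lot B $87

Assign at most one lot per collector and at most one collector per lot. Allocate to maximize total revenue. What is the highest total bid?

Maximum total: $821

Optimal: Leclerc→Lot A ($167), Huang→Lot B ($170), Eriksen→Lot F ($171), Lindqvist→Lot C ($150), Delgado→Lot E ($163) — total 167+170+171+150+163 = $821.
Max-entry greedy (repeatedly take the single best remaining cell) gives $779, worse by 42.
Next-best assignment: Leclerc→Lot A, Huang→Lot E, Eriksen→Lot B, Lindqvist→Lot C, Delgado→Lot F = $806.
No other one-to-one assignment exceeds $821.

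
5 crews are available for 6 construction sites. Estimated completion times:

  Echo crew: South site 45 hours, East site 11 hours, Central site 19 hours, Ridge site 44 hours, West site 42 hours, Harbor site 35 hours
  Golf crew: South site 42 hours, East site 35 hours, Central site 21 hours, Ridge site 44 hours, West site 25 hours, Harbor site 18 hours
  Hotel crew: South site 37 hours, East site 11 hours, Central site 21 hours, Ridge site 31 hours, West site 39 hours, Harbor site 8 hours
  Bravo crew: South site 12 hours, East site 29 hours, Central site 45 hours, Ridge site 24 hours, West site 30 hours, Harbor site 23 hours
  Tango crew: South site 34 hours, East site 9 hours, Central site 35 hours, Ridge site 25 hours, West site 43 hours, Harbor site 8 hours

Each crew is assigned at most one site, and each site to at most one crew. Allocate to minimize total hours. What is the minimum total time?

Min total: 73 hours

Optimal: Echo crew→Central site (19 hours), Golf crew→West site (25 hours), Hotel crew→Harbor site (8 hours), Bravo crew→South site (12 hours), Tango crew→East site (9 hours) — total 19+25+8+12+9 = 73 hours.
Column-greedy (each site in turn goes to its cheapest remaining crew) gives 96 hours, worse by 23.
Next-best assignment: Echo crew→Central site, Golf crew→West site, Hotel crew→East site, Bravo crew→South site, Tango crew→Harbor site = 75 hours.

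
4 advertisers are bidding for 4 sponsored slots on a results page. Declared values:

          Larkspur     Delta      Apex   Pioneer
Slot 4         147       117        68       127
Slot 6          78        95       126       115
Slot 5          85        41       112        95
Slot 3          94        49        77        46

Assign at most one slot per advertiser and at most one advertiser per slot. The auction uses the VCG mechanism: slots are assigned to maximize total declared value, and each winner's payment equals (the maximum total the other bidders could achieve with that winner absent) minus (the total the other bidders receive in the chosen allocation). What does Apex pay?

Apex pays $11.

Efficient allocation: Larkspur→Slot 3 ($94), Delta→Slot 4 ($117), Apex→Slot 5 ($112), Pioneer→Slot 6 ($115); total welfare W = $438.
Apex receives Slot 5 at value $112, so the others get W − 112 = $326.
Without Apex: best allocation of the remaining 3 bidders over all 4 slots is Larkspur→Slot 4 ($147), Delta→Slot 6 ($95), Pioneer→Slot 5 ($95), total $337.
VCG payment = (others' best without Apex) − (others' welfare with Apex) = 337 − 326 = $11.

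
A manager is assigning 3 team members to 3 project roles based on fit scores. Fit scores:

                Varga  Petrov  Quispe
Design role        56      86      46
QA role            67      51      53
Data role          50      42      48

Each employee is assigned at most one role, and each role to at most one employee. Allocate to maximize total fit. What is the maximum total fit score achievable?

Optimal: Varga→QA role (67 pts), Petrov→Design role (86 pts), Quispe→Data role (48 pts) — total 67+86+48 = 201 pts.
Swapping Varga↔Petrov (Varga→Design role 56 pts, Petrov→QA role 51 pts) loses 46.
No other one-to-one assignment exceeds 201 pts.

Max total: 201 pts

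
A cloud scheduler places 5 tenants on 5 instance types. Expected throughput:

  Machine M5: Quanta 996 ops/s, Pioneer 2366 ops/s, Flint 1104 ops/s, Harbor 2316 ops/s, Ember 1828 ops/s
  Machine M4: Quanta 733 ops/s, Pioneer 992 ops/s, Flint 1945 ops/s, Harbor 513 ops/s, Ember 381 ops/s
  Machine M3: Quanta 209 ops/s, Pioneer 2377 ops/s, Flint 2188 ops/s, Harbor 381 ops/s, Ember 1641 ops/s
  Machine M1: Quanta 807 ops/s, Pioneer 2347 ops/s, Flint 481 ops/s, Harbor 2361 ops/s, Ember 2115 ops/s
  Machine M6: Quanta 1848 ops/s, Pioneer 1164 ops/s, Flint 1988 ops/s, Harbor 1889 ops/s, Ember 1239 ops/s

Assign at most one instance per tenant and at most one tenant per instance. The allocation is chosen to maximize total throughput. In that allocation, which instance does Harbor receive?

Optimal: Quanta→Machine M6 (1848 ops/s), Pioneer→Machine M3 (2377 ops/s), Flint→Machine M4 (1945 ops/s), Harbor→Machine M5 (2316 ops/s), Ember→Machine M1 (2115 ops/s) — total 1848+2377+1945+2316+2115 = 10601 ops/s.
Max-entry greedy (repeatedly take the single best remaining cell) gives 9287 ops/s, worse by 1314.
Next-best assignment: Quanta→Machine M6, Pioneer→Machine M3, Flint→Machine M4, Harbor→Machine M1, Ember→Machine M5 = 10359 ops/s.
Harbor's own top instance is Machine M1 (2361 ops/s), but forcing Harbor→Machine M1 and reassigning the rest optimally gives only 10359 ops/s — worse by 242.

Harbor receives Machine M5.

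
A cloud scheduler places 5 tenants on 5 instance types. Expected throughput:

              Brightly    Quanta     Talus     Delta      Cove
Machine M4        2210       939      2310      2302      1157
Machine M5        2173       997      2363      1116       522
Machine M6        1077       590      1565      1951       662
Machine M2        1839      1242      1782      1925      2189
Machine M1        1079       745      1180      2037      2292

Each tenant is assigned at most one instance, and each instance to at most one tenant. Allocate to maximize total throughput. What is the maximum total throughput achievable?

Max total: 10058 ops/s

Treat this as an assignment problem: match each tenant to one instance.
Optimal: Brightly→Machine M4 (2210 ops/s), Quanta→Machine M2 (1242 ops/s), Talus→Machine M5 (2363 ops/s), Delta→Machine M6 (1951 ops/s), Cove→Machine M1 (2292 ops/s) — total 2210+1242+2363+1951+2292 = 10058 ops/s.
Row-greedy (each tenant in turn takes its best remaining instance) gives 8514 ops/s, worse by 1544.
Next-best assignment: Brightly→Machine M5, Quanta→Machine M2, Talus→Machine M4, Delta→Machine M6, Cove→Machine M1 = 9968 ops/s.
No other one-to-one assignment exceeds 10058 ops/s.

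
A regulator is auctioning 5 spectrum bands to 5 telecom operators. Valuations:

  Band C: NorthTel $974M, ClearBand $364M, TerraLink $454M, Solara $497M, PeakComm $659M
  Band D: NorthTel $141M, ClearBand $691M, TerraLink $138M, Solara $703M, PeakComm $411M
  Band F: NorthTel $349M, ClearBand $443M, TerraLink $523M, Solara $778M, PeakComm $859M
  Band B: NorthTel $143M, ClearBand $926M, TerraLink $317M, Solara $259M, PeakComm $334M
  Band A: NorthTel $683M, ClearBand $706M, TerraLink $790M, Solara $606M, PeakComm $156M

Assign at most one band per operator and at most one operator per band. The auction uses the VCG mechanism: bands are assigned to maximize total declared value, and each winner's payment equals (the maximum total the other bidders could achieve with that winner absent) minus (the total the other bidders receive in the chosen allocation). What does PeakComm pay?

PeakComm pays $75M.

Efficient allocation: NorthTel→Band C ($974M), ClearBand→Band B ($926M), TerraLink→Band A ($790M), Solara→Band D ($703M), PeakComm→Band F ($859M); total welfare W = $4252M.
PeakComm receives Band F at value $859M, so the others get W − 859 = $3393M.
Without PeakComm: best allocation of the remaining 4 bidders over all 5 bands is NorthTel→Band C ($974M), ClearBand→Band B ($926M), TerraLink→Band A ($790M), Solara→Band F ($778M), total $3468M.
VCG payment = (others' best without PeakComm) − (others' welfare with PeakComm) = 3468 − 3393 = $75M.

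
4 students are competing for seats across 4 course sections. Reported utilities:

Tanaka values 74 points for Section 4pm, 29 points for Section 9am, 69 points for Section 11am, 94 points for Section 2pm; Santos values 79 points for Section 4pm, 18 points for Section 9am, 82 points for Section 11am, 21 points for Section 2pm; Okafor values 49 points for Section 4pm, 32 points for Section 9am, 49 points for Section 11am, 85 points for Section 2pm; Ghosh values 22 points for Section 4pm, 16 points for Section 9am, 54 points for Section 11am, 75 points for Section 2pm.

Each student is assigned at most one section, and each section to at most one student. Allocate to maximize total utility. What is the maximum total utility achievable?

Treat this as an assignment problem: match each student to one section.
Optimal: Tanaka→Section 4pm (74 points), Santos→Section 11am (82 points), Okafor→Section 9am (32 points), Ghosh→Section 2pm (75 points) — total 74+82+32+75 = 263 points.
Max-entry greedy (repeatedly take the single best remaining cell) gives 241 points, worse by 22.

Maximum total: 263 points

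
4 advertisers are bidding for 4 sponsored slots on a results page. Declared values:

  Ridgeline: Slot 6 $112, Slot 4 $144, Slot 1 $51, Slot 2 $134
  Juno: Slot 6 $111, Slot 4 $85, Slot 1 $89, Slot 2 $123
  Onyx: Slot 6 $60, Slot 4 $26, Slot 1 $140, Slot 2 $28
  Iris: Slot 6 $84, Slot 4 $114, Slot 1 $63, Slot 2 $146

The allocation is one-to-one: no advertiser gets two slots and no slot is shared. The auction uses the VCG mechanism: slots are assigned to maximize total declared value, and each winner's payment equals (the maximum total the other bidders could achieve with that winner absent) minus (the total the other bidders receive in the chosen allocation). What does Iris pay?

Iris pays $12.

Efficient allocation: Ridgeline→Slot 4 ($144), Juno→Slot 6 ($111), Onyx→Slot 1 ($140), Iris→Slot 2 ($146); total welfare W = $541.
Iris receives Slot 2 at value $146, so the others get W − 146 = $395.
Without Iris: best allocation of the remaining 3 bidders over all 4 slots is Ridgeline→Slot 4 ($144), Juno→Slot 2 ($123), Onyx→Slot 1 ($140), total $407.
VCG payment = (others' best without Iris) − (others' welfare with Iris) = 407 − 395 = $12.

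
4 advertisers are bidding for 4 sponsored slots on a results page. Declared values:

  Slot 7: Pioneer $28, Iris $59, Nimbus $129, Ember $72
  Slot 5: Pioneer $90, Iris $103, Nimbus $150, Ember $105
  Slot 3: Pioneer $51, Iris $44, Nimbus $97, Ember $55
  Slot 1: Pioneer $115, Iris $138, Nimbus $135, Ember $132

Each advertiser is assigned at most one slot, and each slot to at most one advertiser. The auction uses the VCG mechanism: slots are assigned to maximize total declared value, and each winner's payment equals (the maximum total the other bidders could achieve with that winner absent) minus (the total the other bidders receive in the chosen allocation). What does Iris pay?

Efficient allocation: Pioneer→Slot 3 ($51), Iris→Slot 1 ($138), Nimbus→Slot 7 ($129), Ember→Slot 5 ($105); total welfare W = $423.
Iris receives Slot 1 at value $138, so the others get W − 138 = $285.
Without Iris: best allocation of the remaining 3 bidders over all 4 slots is Pioneer→Slot 5 ($90), Nimbus→Slot 7 ($129), Ember→Slot 1 ($132), total $351.
VCG payment = (others' best without Iris) − (others' welfare with Iris) = 351 − 285 = $66.

Iris pays $66.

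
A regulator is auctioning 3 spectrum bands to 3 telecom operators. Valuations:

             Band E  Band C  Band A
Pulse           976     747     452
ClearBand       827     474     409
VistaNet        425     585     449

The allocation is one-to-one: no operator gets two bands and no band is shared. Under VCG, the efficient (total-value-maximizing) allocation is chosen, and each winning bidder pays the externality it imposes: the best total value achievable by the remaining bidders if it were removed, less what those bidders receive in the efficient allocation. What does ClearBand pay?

ClearBand pays $365M.

Efficient allocation: Pulse→Band C ($747M), ClearBand→Band E ($827M), VistaNet→Band A ($449M); total welfare W = $2023M.
ClearBand receives Band E at value $827M, so the others get W − 827 = $1196M.
Without ClearBand: best allocation of the remaining 2 bidders over all 3 bands is Pulse→Band E ($976M), VistaNet→Band C ($585M), total $1561M.
VCG payment = (others' best without ClearBand) − (others' welfare with ClearBand) = 1561 − 1196 = $365M.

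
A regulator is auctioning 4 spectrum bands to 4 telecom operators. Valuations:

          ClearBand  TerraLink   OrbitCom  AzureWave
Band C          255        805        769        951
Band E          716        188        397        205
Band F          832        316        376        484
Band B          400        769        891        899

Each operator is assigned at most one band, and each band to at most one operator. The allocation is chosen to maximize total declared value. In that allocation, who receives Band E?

OrbitCom receives Band E.

Optimal: ClearBand→Band F ($832M), TerraLink→Band B ($769M), OrbitCom→Band E ($397M), AzureWave→Band C ($951M) — total 832+769+397+951 = $2949M.
Column-greedy (each band in turn goes to its best remaining operator) gives $2812M, worse by 137.
Swapping OrbitCom↔ClearBand (OrbitCom→Band F $376M, ClearBand→Band E $716M) loses 137.
Checked against all permutations: $2949M is optimal.
OrbitCom's own top band is Band B ($891M), but forcing OrbitCom→Band B and reassigning the rest optimally gives only $2896M — worse by 53.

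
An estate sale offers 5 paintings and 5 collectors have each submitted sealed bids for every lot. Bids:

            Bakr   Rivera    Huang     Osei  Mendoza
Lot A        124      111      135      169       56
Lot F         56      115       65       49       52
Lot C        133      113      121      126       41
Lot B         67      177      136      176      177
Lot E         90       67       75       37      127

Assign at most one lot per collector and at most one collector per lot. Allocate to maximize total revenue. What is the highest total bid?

Treat this as an assignment problem: match each collector to one lot.
Optimal: Bakr→Lot C ($133), Rivera→Lot F ($115), Huang→Lot A ($135), Osei→Lot B ($176), Mendoza→Lot E ($127) — total 133+115+135+176+127 = $686.
Swapping Mendoza↔Rivera (Mendoza→Lot F $52, Rivera→Lot E $67) loses 123.
No other one-to-one assignment exceeds $686.

Maximum total: $686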